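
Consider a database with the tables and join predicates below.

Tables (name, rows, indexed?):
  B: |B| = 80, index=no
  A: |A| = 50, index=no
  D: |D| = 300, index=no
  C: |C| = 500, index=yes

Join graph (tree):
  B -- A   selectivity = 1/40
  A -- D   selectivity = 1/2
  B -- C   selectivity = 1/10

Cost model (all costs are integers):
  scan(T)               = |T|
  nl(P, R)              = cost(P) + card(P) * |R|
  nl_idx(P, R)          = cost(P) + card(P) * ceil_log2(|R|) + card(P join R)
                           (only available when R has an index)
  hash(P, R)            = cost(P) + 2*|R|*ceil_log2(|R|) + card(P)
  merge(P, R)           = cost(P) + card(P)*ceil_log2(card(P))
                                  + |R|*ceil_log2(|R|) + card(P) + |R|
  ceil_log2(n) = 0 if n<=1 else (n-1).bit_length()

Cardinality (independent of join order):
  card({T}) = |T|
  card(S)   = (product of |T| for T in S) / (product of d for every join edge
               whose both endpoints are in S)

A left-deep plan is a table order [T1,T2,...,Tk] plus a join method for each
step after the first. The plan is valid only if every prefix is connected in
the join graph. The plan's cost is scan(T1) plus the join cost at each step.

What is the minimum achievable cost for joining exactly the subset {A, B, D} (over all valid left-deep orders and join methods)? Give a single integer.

Selinger DP over subsets of {A,B,D}:
  {B}: scan cost=80, card=80
  {A}: scan cost=50, card=50
  {D}: scan cost=300, card=300
  {AB}: card=100; try (A,hash)→760, (B,merge)→1040, (A,merge)→1070, (B,hash)→1220, (B,nl)→4050, (A,nl)→4080; best=760 via (A,hash)
  {AD}: card=7500; try (A,hash)→1200, (D,merge)→3400, (A,merge)→3650, (D,hash)→5500, (D,nl)→15050, (A,nl)→15300; best=1200 via (A,hash)
  {ABD}: card=15000; try (D,merge)→4560, (D,hash)→6260, (B,hash)→9820, (D,nl)→30760, (B,merge)→106840, (B,nl)→601200; best=4560 via (D,merge)

4560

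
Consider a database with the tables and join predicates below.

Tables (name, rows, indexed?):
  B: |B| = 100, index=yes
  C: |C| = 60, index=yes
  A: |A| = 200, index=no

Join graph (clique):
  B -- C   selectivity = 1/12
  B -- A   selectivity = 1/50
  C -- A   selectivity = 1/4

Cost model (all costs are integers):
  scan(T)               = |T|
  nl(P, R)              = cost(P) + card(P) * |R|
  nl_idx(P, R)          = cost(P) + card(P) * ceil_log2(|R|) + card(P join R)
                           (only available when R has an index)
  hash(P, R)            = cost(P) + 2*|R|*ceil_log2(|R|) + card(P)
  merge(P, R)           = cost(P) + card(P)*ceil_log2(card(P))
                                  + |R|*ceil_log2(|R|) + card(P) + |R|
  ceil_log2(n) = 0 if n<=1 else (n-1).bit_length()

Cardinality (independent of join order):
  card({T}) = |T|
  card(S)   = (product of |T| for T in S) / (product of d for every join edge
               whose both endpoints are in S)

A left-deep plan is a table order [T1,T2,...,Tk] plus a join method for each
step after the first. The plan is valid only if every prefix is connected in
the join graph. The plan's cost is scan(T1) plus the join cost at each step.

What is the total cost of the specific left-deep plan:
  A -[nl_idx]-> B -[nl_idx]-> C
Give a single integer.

step 1: scan A: cost=200, card=200
step 2: join B via nl_idx
    card(P join B) = 200*100/(50) = 400
    cost = 200 + 200*7 + 400 = 2000
step 3: join C via nl_idx
    card(P join C) = 400*60/(12*4) = 500
    cost = 2000 + 400*6 + 500 = 4900

4900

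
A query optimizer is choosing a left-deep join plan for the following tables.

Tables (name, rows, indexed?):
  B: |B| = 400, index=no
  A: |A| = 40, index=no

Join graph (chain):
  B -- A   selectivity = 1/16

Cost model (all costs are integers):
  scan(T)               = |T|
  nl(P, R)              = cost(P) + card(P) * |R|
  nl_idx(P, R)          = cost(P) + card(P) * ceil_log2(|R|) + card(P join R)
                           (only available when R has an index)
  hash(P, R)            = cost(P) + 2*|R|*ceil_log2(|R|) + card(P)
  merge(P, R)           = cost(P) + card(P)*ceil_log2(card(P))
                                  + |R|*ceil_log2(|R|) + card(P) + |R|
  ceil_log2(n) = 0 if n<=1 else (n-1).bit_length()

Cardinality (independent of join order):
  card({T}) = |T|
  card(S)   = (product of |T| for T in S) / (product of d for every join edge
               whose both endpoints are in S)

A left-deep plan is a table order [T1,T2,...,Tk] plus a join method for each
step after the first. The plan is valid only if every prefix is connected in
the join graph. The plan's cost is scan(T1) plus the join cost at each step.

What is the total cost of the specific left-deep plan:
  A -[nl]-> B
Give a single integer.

16040

step 1: scan A: cost=40, card=40
step 2: join B via nl
    card(P join B) = 40*400/(16) = 1000
    cost = 40 + 40*400 = 16040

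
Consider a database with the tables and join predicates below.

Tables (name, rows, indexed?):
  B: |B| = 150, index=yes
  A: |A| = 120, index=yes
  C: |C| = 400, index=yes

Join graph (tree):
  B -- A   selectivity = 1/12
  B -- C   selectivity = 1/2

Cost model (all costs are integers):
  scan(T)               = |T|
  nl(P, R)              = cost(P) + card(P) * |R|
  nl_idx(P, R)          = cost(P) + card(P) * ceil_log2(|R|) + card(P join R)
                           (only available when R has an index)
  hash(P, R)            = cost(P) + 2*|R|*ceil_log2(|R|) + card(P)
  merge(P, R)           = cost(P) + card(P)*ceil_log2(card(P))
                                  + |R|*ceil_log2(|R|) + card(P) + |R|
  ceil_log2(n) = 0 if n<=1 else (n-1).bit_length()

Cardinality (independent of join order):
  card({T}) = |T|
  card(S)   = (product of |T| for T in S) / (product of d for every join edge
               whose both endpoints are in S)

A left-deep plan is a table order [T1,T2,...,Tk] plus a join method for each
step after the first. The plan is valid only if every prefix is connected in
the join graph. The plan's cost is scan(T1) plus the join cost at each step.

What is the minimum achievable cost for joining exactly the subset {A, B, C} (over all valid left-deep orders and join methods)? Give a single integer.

Selinger DP over subsets of {A,B,C}:
  {B}: scan cost=150, card=150
  {A}: scan cost=120, card=120
  {C}: scan cost=400, card=400
  {AB}: card=1500; try (A,hash)→1980, (B,merge)→2430, (A,merge)→2460, (B,nl_idx)→2580, (B,hash)→2640, (A,nl_idx)→2700 …(+2); best=1980 via (A,hash)
  {BC}: card=30000; try (B,hash)→3200, (C,merge)→5500, (B,merge)→5750, (C,hash)→7500, (C,nl_idx)→31500, (B,nl_idx)→33600 …(+2); best=3200 via (B,hash)
  {ABC}: card=300000; try (C,hash)→10680, (C,merge)→23980, (A,hash)→34880, (C,nl_idx)→315480, (A,merge)→484160, (A,nl_idx)→513200 …(+2); best=10680 via (C,hash)

10680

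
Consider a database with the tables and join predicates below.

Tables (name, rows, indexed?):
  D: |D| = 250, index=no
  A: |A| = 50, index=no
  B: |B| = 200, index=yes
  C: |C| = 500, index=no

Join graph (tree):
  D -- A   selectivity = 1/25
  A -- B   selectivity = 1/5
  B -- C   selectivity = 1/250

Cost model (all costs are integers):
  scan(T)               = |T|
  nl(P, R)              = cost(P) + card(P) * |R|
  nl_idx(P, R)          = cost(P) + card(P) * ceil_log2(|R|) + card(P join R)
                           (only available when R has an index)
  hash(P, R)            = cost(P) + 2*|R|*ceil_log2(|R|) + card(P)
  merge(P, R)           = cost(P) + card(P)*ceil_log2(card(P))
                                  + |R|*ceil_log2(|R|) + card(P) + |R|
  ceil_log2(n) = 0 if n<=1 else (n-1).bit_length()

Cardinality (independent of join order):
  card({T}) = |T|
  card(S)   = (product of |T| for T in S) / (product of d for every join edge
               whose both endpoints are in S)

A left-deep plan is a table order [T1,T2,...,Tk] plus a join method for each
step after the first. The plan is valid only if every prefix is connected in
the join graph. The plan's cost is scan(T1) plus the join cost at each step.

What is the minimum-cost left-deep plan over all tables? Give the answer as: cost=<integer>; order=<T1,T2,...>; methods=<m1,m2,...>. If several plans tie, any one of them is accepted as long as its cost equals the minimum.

Selinger DP (subsets sized 1..n):
  {D}: scan cost=250, card=250
  {A}: scan cost=50, card=50
  {B}: scan cost=200, card=200
  {C}: scan cost=500, card=500
  {AD}: card=500; try (A,hash)→1100, (D,merge)→2650, (A,merge)→2850, (D,hash)→4100, (D,nl)→12550, (A,nl)→12750; best=1100 via (A,hash)
  {AB}: card=2000; try (A,hash)→1000, (B,merge)→2200, (A,merge)→2350, (B,nl_idx)→2450, (B,hash)→3300, (B,nl)→10050 …(+1); best=1000 via (A,hash)
  {BC}: card=400; try (B,hash)→4200, (B,nl_idx)→4900, (C,merge)→7000, (B,merge)→7300, (C,hash)→9400, (C,nl)→100200 …(+1); best=4200 via (B,hash)
  {ABD}: card=20000; try (B,hash)→4800, (D,hash)→7000, (B,merge)→7900, (B,nl_idx)→25100, (D,merge)→27250, (B,nl)→101100 …(+1); best=4800 via (B,hash)
  {ABC}: card=4000; try (A,hash)→5200, (A,merge)→8550, (C,hash)→12000, (A,nl)→24200, (C,merge)→30000, (C,nl)→1001000; best=5200 via (A,hash)
  {ABCD}: card=40000; try (D,hash)→13200, (C,hash)→33800, (D,merge)→59450, (C,merge)→329800, (D,nl)→1005200, (C,nl)→10004800; best=13200 via (D,hash)

cost=13200; order=C,B,A,D; methods=hash,hash,hash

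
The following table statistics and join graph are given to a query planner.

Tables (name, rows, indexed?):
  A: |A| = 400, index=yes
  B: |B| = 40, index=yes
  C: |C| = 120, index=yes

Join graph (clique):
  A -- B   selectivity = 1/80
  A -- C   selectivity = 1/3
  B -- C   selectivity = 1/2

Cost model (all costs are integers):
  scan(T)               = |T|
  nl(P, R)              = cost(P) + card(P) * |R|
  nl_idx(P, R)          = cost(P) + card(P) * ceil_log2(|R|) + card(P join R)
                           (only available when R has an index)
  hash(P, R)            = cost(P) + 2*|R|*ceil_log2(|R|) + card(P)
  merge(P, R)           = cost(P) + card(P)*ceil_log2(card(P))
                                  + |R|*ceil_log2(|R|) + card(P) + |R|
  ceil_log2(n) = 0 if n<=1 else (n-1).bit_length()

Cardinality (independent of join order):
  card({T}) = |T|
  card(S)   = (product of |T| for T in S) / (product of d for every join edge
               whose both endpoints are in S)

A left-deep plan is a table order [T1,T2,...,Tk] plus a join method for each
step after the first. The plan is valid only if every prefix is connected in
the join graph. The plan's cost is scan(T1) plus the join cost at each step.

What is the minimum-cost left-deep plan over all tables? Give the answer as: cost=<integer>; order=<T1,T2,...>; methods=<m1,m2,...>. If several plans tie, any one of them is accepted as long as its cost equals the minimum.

Selinger DP (subsets sized 1..n):
  {A}: scan cost=400, card=400
  {B}: scan cost=40, card=40
  {C}: scan cost=120, card=120
  {AB}: card=200; try (A,nl_idx)→600, (B,hash)→1280, (B,nl_idx)→3000, (A,merge)→4320, (B,merge)→4680, (A,hash)→7280 …(+2); best=600 via (A,nl_idx)
  {AC}: card=16000; try (C,hash)→2480, (A,merge)→5080, (C,merge)→5360, (A,hash)→7440, (A,nl_idx)→17200, (C,nl_idx)→19200 …(+2); best=2480 via (C,hash)
  {BC}: card=2400; try (B,hash)→720, (C,merge)→1280, (B,merge)→1360, (C,hash)→1760, (C,nl_idx)→2720, (B,nl_idx)→3240 …(+2); best=720 via (B,hash)
  {ABC}: card=4000; try (C,hash)→2480, (C,merge)→3360, (C,nl_idx)→6000, (A,hash)→10320, (B,hash)→18960, (C,nl)→24600 …(+6); best=2480 via (C,hash)

cost=2480; order=B,A,C; methods=nl_idx,hash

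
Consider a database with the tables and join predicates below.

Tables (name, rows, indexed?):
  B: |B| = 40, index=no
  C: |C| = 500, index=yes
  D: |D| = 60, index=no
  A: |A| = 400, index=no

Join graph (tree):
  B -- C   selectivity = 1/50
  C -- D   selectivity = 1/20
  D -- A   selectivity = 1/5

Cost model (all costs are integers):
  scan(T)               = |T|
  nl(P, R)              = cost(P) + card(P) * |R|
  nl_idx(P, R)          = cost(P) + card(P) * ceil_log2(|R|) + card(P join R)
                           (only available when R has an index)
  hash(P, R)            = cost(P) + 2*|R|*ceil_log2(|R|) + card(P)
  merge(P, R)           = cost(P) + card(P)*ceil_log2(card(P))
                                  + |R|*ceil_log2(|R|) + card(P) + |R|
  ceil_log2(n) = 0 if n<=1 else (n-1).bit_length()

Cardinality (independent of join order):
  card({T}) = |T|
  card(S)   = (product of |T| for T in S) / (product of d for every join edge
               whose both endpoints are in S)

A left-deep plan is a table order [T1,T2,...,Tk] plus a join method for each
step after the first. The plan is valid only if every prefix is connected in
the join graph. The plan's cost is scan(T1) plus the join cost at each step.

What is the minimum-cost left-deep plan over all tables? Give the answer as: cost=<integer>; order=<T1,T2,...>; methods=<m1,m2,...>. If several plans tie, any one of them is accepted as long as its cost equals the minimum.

Selinger DP (subsets sized 1..n):
  {B}: scan cost=40, card=40
  {C}: scan cost=500, card=500
  {D}: scan cost=60, card=60
  {A}: scan cost=400, card=400
  {BC}: card=400; try (C,nl_idx)→800, (B,hash)→1480, (C,merge)→5320, (B,merge)→5780, (C,hash)→9080, (C,nl)→20040 …(+1); best=800 via (C,nl_idx)
  {CD}: card=1500; try (D,hash)→1720, (C,nl_idx)→2100, (C,merge)→5480, (D,merge)→5920, (C,hash)→9120, (C,nl)→30060 …(+1); best=1720 via (D,hash)
  {AD}: card=4800; try (D,hash)→1520, (A,merge)→4480, (D,merge)→4820, (A,hash)→7320, (A,nl)→24060, (D,nl)→24400; best=1520 via (D,hash)
  {BCD}: card=1200; try (D,hash)→1920, (B,hash)→3700, (D,merge)→5220, (B,merge)→20000, (D,nl)→24800, (B,nl)→61720; best=1920 via (D,hash)
  {ACD}: card=120000; try (A,hash)→10420, (C,hash)→15320, (A,merge)→23720, (C,merge)→73720, (C,nl_idx)→164720, (A,nl)→601720 …(+1); best=10420 via (A,hash)
  {ABCD}: card=96000; try (A,hash)→10320, (A,merge)→20320, (B,hash)→130900, (A,nl)→481920, (B,merge)→2170700, (B,nl)→4810420; best=10320 via (A,hash)

cost=10320; order=B,C,D,A; methods=nl_idx,hash,hash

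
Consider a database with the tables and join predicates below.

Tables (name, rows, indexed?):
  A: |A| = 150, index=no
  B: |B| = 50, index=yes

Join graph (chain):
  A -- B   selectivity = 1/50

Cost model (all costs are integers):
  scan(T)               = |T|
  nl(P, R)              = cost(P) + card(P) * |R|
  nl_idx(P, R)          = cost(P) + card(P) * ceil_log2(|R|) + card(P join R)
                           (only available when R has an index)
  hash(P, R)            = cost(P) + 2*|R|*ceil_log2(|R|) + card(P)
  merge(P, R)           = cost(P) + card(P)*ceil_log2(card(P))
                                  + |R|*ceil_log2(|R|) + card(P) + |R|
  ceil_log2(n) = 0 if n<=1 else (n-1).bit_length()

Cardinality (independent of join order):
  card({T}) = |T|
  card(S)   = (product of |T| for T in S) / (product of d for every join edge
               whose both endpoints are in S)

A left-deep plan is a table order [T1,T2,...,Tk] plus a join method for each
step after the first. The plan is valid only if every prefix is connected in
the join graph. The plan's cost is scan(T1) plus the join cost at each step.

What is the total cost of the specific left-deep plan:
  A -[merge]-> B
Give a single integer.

1850

step 1: scan A: cost=150, card=150
step 2: join B via merge
    card(P join B) = 150*50/(50) = 150
    cost = 150 + 150*8 + 50*6 + 150 + 50 = 1850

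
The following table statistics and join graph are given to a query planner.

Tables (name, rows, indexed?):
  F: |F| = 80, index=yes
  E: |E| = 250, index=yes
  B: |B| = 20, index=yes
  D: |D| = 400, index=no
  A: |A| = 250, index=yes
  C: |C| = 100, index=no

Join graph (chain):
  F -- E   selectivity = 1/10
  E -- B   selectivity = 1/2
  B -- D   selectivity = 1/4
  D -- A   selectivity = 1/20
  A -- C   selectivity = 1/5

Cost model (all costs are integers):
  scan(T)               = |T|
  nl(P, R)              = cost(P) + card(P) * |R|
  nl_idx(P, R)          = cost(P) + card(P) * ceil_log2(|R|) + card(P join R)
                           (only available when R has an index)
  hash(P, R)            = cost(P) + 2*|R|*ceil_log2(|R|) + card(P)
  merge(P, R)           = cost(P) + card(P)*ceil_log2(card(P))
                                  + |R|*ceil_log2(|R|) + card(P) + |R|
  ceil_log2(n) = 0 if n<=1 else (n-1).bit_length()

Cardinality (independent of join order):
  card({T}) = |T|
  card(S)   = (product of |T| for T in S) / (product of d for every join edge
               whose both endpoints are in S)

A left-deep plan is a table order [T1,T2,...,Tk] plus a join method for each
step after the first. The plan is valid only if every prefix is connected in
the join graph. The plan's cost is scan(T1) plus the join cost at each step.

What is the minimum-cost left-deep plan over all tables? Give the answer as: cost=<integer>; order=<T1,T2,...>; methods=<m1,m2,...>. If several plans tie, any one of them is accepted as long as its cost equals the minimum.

cost=27036420; order=E,F,B,D,A,C; methods=hash,hash,hash,hash,hash

Selinger DP (subsets sized 1..n):
  {F}: scan cost=80, card=80
  {E}: scan cost=250, card=250
  {B}: scan cost=20, card=20
  {D}: scan cost=400, card=400
  {A}: scan cost=250, card=250
  {C}: scan cost=100, card=100
  {EF}: card=2000; try (F,hash)→1620, (E,nl_idx)→2720, (E,merge)→2970, (F,merge)→3140, (F,nl_idx)→4000, (E,hash)→4160 …(+2); best=1620 via (F,hash)
  {BE}: card=2500; try (B,hash)→700, (E,merge)→2390, (B,merge)→2620, (E,nl_idx)→2680, (B,nl_idx)→4000, (E,hash)→4040 …(+2); best=700 via (B,hash)
  {BD}: card=2000; try (B,hash)→1000, (D,merge)→4140, (B,nl_idx)→4400, (B,merge)→4520, (D,hash)→7240, (D,nl)→8020 …(+1); best=1000 via (B,hash)
  {AD}: card=5000; try (A,hash)→4800, (D,merge)→6500, (A,merge)→6650, (D,hash)→7700, (A,nl_idx)→8600, (D,nl)→100250 …(+1); best=4800 via (A,hash)
  {AC}: card=5000; try (C,hash)→1900, (A,merge)→3150, (C,merge)→3300, (A,hash)→4200, (A,nl_idx)→5900, (A,nl)→25100 …(+1); best=1900 via (C,hash)
  {BEF}: card=20000; try (B,hash)→3820, (F,hash)→4320, (B,merge)→25740, (B,nl_idx)→31620, (F,merge)→33840, (F,nl_idx)→38200 …(+2); best=3820 via (B,hash)
  {BDE}: card=250000; try (E,hash)→7000, (D,hash)→10400, (E,merge)→27250, (D,merge)→37200, (E,nl_idx)→267000, (E,nl)→501000 …(+1); best=7000 via (E,hash)
  {ABD}: card=25000; try (A,hash)→7000, (B,hash)→10000, (A,merge)→27250, (A,nl_idx)→42000, (B,nl_idx)→54800, (B,merge)→74920 …(+2); best=7000 via (A,hash)
  {ACD}: card=100000; try (C,hash)→11200, (D,hash)→14100, (C,merge)→75600, (D,merge)→75900, (C,nl)→504800, (D,nl)→2001900; best=11200 via (C,hash)
  {BDEF}: card=2000000; try (D,hash)→31020, (F,hash)→258120, (D,merge)→327820, (F,nl_idx)→3757000, (F,merge)→4757640, (D,nl)→8003820 …(+1); best=31020 via (D,hash)
  {ABDE}: card=3125000; try (E,hash)→36000, (A,hash)→261000, (E,merge)→409250, (E,nl_idx)→3332000, (A,merge)→4759250, (A,nl_idx)→5132000 …(+2); best=36000 via (E,hash)
  {ABCD}: card=500000; try (C,hash)→33400, (B,hash)→111400, (C,merge)→407800, (B,nl_idx)→1011200, (B,merge)→1811320, (B,nl)→2011200 …(+1); best=33400 via (C,hash)
  {ABDEF}: card=25000000; try (A,hash)→2035020, (F,hash)→3162120, (A,nl_idx)→41031020, (A,merge)→44033270, (F,nl_idx)→46911000, (F,merge)→71911640 …(+2); best=2035020 via (A,hash)
  {ABCDE}: card=62500000; try (E,hash)→537400, (C,hash)→3162400, (E,merge)→10035650, (E,nl_idx)→66533400, (C,merge)→71911800, (E,nl)→125033400 …(+1); best=537400 via (E,hash)
  {ABCDEF}: card=500000000; try (C,hash)→27036420, (F,hash)→63038520, (C,merge)→652035820, (F,nl_idx)→938037400, (F,merge)→1688038040, (C,nl)→2502035020 …(+1); best=27036420 via (C,hash)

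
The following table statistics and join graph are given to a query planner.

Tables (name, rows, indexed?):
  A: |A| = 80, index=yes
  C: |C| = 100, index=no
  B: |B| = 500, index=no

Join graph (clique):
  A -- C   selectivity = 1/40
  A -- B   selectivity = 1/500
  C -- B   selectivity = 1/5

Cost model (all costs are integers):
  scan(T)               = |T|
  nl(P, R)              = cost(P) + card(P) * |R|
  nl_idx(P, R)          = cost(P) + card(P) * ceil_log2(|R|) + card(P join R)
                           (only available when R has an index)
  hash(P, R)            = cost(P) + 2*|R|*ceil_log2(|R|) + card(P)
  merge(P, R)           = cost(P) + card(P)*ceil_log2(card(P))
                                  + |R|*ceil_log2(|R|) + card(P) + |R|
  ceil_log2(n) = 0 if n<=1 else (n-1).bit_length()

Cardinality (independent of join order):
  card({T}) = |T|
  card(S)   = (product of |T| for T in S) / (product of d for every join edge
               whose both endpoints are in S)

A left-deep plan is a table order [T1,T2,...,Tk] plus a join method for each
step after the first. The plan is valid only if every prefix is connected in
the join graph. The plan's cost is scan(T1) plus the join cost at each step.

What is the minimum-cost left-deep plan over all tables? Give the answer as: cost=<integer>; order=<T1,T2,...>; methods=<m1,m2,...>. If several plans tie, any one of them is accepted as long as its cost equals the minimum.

cost=3560; order=B,A,C; methods=hash,merge

Selinger DP (subsets sized 1..n):
  {A}: scan cost=80, card=80
  {C}: scan cost=100, card=100
  {B}: scan cost=500, card=500
  {AC}: card=200; try (A,nl_idx)→1000, (A,hash)→1320, (C,merge)→1520, (A,merge)→1540, (C,hash)→1560, (C,nl)→8080 …(+1); best=1000 via (A,nl_idx)
  {AB}: card=80; try (A,hash)→2120, (A,nl_idx)→4080, (B,merge)→5720, (A,merge)→6140, (B,hash)→9160, (B,nl)→40080 …(+1); best=2120 via (A,hash)
  {BC}: card=10000; try (C,hash)→2400, (B,merge)→5900, (C,merge)→6300, (B,hash)→9200, (B,nl)→50100, (C,nl)→50500; best=2400 via (C,hash)
  {ABC}: card=40; try (C,merge)→3560, (C,hash)→3600, (B,merge)→7800, (C,nl)→10120, (B,hash)→10200, (A,hash)→13520 …(+4); best=3560 via (C,merge)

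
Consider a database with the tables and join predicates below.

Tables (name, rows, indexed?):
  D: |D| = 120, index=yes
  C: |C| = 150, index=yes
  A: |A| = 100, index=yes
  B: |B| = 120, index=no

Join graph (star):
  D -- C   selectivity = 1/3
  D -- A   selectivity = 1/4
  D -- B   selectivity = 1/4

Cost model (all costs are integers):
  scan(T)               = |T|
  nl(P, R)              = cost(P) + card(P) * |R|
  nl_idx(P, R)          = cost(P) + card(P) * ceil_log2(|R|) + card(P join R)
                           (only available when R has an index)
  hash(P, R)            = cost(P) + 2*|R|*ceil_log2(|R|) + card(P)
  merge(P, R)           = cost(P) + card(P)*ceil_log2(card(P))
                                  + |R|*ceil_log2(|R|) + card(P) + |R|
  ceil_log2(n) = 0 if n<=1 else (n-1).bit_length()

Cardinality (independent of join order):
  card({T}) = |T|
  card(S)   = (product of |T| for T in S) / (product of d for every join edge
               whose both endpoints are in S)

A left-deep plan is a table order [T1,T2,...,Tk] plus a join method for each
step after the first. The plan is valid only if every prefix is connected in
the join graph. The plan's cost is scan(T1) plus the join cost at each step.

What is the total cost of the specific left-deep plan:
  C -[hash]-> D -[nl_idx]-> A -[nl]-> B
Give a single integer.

step 1: scan C: cost=150, card=150
step 2: join D via hash
    card(P join D) = 150*120/(3) = 6000
    cost = 150 + 2*120*7 + 150 = 1980
step 3: join A via nl_idx
    card(P join A) = 6000*100/(4) = 150000
    cost = 1980 + 6000*7 + 150000 = 193980
step 4: join B via nl
    card(P join B) = 150000*120/(4) = 4500000
    cost = 193980 + 150000*120 = 18193980

18193980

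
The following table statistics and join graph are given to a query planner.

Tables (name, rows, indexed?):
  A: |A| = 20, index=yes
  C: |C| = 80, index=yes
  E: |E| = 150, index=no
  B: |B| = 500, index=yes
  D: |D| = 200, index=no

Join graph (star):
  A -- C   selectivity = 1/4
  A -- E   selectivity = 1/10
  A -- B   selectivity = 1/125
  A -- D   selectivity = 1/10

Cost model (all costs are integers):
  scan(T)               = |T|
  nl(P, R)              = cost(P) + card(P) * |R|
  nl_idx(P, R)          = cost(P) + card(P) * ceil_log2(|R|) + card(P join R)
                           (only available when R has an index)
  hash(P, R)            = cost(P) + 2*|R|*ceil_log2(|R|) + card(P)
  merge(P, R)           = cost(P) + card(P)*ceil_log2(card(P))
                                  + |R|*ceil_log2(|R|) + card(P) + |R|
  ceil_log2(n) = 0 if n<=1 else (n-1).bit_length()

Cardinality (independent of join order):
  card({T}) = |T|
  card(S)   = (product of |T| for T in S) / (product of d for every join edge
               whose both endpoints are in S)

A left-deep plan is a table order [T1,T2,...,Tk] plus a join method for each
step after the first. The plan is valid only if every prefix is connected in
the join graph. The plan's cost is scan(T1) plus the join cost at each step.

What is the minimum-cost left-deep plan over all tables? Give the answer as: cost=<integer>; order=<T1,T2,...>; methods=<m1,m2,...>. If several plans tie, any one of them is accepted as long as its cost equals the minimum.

cost=31790; order=A,B,E,C,D; methods=nl_idx,merge,hash,hash

Selinger DP (subsets sized 1..n):
  {A}: scan cost=20, card=20
  {C}: scan cost=80, card=80
  {E}: scan cost=150, card=150
  {B}: scan cost=500, card=500
  {D}: scan cost=200, card=200
  {AC}: card=400; try (A,hash)→360, (C,nl_idx)→560, (C,merge)→780, (A,merge)→840, (A,nl_idx)→880, (C,hash)→1160 …(+2); best=360 via (A,hash)
  {AE}: card=300; try (A,hash)→500, (A,nl_idx)→1200, (E,merge)→1490, (A,merge)→1620, (E,hash)→2440, (E,nl)→3020 …(+1); best=500 via (A,hash)
  {AB}: card=80; try (B,nl_idx)→280, (A,hash)→1200, (A,nl_idx)→3080, (B,merge)→5140, (A,merge)→5620, (B,hash)→9040 …(+2); best=280 via (B,nl_idx)
  {AD}: card=400; try (A,hash)→600, (A,nl_idx)→1600, (D,merge)→1940, (A,merge)→2120, (D,hash)→3240, (D,nl)→4020 …(+1); best=600 via (A,hash)
  {ACE}: card=6000; try (C,hash)→1920, (E,hash)→3160, (C,merge)→4140, (E,merge)→5710, (C,nl_idx)→8600, (C,nl)→24500 …(+1); best=1920 via (C,hash)
  {ABC}: card=1600; try (C,hash)→1480, (C,merge)→1560, (C,nl_idx)→2440, (B,nl_idx)→5560, (C,nl)→6680, (B,merge)→9360 …(+2); best=1480 via (C,hash)
  {ACD}: card=8000; try (C,hash)→2120, (D,hash)→3960, (C,merge)→5240, (D,merge)→6160, (C,nl_idx)→11400, (C,nl)→32600 …(+1); best=2120 via (C,hash)
  {ABE}: card=1200; try (E,merge)→2270, (E,hash)→2760, (B,nl_idx)→4400, (B,merge)→8500, (B,hash)→9800, (E,nl)→12280 …(+1); best=2270 via (E,merge)
  {ADE}: card=6000; try (E,hash)→3400, (D,hash)→4000, (D,merge)→5300, (E,merge)→5950, (D,nl)→60500, (E,nl)→60600; best=3400 via (E,hash)
  {ABD}: card=1600; try (D,merge)→2720, (D,hash)→3560, (B,nl_idx)→5800, (B,merge)→9600, (B,hash)→10000, (D,nl)→16280 …(+1); best=2720 via (D,merge)
  {ABCE}: card=24000; try (C,hash)→4590, (E,hash)→5480, (B,hash)→16920, (C,merge)→17310, (E,merge)→22030, (C,nl_idx)→34670 …(+5); best=4590 via (C,hash)
  {ACDE}: card=120000; try (C,hash)→10520, (D,hash)→11120, (E,hash)→12520, (D,merge)→87720, (C,merge)→88040, (E,merge)→115470 …(+4); best=10520 via (C,hash)
  {ABCD}: card=32000; try (C,hash)→5440, (D,hash)→6280, (B,hash)→19120, (D,merge)→22480, (C,merge)→22560, (C,nl_idx)→45920 …(+5); best=5440 via (C,hash)
  {ABDE}: card=24000; try (D,hash)→6670, (E,hash)→6720, (B,hash)→18400, (D,merge)→18470, (E,merge)→23270, (B,nl_idx)→81400 …(+4); best=6670 via (D,hash)
  {ABCDE}: card=480000; try (D,hash)→31790, (C,hash)→31790, (E,hash)→39840, (B,hash)→139520, (D,merge)→390390, (C,merge)→391310 …(+8); best=31790 via (D,hash)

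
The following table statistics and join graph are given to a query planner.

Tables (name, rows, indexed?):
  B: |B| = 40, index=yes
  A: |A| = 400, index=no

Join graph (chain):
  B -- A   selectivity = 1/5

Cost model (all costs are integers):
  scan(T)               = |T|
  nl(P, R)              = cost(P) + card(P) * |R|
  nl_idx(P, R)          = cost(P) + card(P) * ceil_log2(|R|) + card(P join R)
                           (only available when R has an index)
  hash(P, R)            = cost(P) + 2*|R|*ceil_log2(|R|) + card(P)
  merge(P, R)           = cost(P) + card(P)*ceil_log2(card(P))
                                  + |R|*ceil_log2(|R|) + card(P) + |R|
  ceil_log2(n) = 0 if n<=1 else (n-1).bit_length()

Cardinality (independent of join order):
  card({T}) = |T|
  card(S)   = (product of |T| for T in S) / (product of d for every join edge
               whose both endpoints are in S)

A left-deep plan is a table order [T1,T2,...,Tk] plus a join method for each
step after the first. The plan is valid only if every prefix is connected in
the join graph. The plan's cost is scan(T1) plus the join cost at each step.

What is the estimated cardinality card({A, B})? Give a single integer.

Tables in S: A(400), B(40)
Edges inside S: B-A(d=5)
numerator = 400 * 40 = 16000
denominator = 5 = 5
card(S) = 16000 / 5 = 3200

3200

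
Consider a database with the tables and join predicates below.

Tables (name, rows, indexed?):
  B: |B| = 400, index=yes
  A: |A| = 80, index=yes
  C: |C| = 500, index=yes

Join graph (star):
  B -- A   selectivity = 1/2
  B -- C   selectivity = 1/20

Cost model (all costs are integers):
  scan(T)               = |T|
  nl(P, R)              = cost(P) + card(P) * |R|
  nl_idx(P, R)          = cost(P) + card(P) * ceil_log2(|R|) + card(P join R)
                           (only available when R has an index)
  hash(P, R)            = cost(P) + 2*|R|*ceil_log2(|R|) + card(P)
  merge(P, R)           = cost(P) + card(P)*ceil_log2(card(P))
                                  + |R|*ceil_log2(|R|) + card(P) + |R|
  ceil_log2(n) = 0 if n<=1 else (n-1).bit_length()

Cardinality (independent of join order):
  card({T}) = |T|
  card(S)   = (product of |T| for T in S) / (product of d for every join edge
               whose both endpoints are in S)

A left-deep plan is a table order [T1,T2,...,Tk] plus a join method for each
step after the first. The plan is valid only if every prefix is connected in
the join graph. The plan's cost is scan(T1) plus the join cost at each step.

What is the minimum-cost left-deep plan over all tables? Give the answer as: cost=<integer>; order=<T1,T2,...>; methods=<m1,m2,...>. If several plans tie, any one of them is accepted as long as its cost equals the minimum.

Selinger DP (subsets sized 1..n):
  {B}: scan cost=400, card=400
  {A}: scan cost=80, card=80
  {C}: scan cost=500, card=500
  {AB}: card=16000; try (A,hash)→1920, (B,merge)→4720, (A,merge)→5040, (B,hash)→7360, (B,nl_idx)→16800, (A,nl_idx)→19200 …(+2); best=1920 via (A,hash)
  {BC}: card=10000; try (B,hash)→8200, (C,merge)→9400, (B,merge)→9500, (C,hash)→9800, (C,nl_idx)→14000, (B,nl_idx)→15000 …(+2); best=8200 via (B,hash)
  {ABC}: card=400000; try (A,hash)→19320, (C,hash)→26920, (A,merge)→158840, (C,merge)→246920, (A,nl_idx)→478200, (C,nl_idx)→545920 …(+2); best=19320 via (A,hash)

cost=19320; order=C,B,A; methods=hash,hash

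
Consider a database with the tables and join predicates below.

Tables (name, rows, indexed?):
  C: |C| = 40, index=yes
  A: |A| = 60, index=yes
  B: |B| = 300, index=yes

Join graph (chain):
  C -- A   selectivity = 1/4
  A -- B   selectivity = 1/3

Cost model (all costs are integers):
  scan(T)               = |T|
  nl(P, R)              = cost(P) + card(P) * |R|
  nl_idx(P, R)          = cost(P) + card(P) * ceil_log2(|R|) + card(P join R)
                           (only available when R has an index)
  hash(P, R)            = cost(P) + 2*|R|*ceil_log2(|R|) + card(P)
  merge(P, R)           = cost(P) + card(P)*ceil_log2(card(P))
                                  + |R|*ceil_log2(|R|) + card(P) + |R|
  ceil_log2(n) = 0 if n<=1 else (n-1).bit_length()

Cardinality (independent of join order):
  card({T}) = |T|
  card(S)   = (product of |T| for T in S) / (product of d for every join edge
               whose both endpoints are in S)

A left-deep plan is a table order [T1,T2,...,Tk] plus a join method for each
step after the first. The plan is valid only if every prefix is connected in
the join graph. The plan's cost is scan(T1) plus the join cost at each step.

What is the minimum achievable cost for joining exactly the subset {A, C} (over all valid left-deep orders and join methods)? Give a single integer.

600

Selinger DP over subsets of {A,C}:
  {C}: scan cost=40, card=40
  {A}: scan cost=60, card=60
  {AC}: card=600; try (C,hash)→600, (A,merge)→740, (C,merge)→760, (A,hash)→800, (A,nl_idx)→880, (C,nl_idx)→1020 …(+2); best=600 via (C,hash)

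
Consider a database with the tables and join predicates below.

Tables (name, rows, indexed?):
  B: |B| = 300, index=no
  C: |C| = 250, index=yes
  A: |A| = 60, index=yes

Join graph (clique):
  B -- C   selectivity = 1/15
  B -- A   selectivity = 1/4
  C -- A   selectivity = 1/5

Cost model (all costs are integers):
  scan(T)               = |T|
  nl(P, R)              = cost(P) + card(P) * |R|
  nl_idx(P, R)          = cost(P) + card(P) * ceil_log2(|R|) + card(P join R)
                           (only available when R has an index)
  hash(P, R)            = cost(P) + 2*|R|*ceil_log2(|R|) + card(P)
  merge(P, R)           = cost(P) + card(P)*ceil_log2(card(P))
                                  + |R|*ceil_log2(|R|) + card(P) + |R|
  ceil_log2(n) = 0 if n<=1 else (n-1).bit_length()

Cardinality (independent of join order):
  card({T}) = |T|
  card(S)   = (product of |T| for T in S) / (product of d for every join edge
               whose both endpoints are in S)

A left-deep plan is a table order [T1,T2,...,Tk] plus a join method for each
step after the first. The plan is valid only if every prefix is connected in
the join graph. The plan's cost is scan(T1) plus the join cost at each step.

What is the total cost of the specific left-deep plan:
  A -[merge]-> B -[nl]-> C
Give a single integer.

1128480

step 1: scan A: cost=60, card=60
step 2: join B via merge
    card(P join B) = 60*300/(4) = 4500
    cost = 60 + 60*6 + 300*9 + 60 + 300 = 3480
step 3: join C via nl
    card(P join C) = 4500*250/(15*5) = 15000
    cost = 3480 + 4500*250 = 1128480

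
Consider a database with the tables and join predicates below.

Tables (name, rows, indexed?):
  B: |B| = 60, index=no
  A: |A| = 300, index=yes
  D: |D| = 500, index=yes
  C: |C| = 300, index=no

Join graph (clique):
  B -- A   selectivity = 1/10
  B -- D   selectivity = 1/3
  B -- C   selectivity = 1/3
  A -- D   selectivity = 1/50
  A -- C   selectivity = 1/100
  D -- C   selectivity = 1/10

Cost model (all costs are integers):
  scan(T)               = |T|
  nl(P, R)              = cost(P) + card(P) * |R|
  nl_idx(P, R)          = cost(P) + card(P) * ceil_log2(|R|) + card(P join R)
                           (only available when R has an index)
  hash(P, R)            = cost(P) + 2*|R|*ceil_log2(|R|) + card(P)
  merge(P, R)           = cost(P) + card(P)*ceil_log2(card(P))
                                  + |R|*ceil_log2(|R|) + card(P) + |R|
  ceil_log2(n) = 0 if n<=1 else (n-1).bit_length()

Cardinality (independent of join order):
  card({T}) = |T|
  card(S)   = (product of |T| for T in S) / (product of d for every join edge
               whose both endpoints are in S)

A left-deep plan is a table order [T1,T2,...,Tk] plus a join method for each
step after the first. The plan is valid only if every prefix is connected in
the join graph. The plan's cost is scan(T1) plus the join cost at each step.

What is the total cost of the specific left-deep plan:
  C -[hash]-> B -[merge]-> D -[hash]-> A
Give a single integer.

195720

step 1: scan C: cost=300, card=300
step 2: join B via hash
    card(P join B) = 300*60/(3) = 6000
    cost = 300 + 2*60*6 + 300 = 1320
step 3: join D via merge
    card(P join D) = 6000*500/(3*10) = 100000
    cost = 1320 + 6000*13 + 500*9 + 6000 + 500 = 90320
step 4: join A via hash
    card(P join A) = 100000*300/(10*50*100) = 600
    cost = 90320 + 2*300*9 + 100000 = 195720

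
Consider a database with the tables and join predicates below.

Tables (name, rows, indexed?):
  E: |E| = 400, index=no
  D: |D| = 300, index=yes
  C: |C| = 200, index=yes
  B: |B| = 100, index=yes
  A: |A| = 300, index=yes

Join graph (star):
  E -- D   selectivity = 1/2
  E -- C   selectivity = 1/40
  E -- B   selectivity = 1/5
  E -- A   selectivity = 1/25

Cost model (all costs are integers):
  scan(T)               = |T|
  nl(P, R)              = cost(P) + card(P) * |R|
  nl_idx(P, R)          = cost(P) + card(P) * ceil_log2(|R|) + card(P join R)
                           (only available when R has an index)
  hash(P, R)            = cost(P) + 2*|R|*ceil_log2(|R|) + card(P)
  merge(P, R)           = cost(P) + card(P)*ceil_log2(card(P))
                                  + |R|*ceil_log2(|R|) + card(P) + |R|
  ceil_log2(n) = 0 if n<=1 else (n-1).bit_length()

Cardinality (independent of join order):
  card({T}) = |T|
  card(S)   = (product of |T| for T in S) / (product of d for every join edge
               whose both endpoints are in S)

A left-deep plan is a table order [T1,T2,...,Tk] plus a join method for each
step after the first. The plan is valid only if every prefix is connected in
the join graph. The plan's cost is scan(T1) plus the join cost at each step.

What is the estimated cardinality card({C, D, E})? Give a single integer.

300000

Tables in S: C(200), D(300), E(400)
Edges inside S: E-D(d=2), E-C(d=40)
numerator = 200 * 300 * 400 = 24000000
denominator = 2 * 40 = 80
card(S) = 24000000 / 80 = 300000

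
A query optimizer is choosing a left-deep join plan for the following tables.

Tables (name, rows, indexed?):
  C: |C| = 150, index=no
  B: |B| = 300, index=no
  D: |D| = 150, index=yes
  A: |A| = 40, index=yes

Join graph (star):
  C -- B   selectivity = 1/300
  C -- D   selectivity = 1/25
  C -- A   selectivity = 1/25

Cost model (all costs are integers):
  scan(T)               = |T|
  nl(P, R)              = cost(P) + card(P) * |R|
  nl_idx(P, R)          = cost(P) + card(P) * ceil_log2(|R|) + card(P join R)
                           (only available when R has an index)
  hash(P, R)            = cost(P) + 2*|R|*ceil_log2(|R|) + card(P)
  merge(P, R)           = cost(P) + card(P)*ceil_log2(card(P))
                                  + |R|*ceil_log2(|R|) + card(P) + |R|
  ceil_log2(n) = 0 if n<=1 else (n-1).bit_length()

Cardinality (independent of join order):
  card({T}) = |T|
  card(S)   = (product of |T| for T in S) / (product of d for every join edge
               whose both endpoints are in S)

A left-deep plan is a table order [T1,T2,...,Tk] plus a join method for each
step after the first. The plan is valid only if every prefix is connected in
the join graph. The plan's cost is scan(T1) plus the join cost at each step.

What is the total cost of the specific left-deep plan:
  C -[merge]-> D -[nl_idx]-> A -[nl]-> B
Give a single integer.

step 1: scan C: cost=150, card=150
step 2: join D via merge
    card(P join D) = 150*150/(25) = 900
    cost = 150 + 150*8 + 150*8 + 150 + 150 = 2850
step 3: join A via nl_idx
    card(P join A) = 900*40/(25) = 1440
    cost = 2850 + 900*6 + 1440 = 9690
step 4: join B via nl
    card(P join B) = 1440*300/(300) = 1440
    cost = 9690 + 1440*300 = 441690

441690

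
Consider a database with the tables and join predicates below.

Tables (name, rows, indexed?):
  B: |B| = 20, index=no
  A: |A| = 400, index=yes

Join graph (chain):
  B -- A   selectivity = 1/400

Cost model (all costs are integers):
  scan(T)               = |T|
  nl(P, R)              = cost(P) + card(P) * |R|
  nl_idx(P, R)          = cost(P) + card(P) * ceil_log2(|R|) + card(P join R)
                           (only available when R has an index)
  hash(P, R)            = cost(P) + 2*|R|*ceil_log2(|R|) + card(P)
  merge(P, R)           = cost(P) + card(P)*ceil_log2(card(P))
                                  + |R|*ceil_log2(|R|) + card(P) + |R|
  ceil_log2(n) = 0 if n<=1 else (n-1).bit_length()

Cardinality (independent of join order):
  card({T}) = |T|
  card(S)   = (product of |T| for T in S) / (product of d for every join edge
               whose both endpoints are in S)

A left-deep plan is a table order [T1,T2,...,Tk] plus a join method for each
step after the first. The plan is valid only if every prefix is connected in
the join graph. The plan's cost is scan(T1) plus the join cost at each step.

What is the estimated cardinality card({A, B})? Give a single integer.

Tables in S: A(400), B(20)
Edges inside S: B-A(d=400)
numerator = 400 * 20 = 8000
denominator = 400 = 400
card(S) = 8000 / 400 = 20

20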